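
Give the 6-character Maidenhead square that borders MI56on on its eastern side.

Longitude subsquare o = 14; +1 → 15 = p.
The latitude characters are unchanged.

MI56pn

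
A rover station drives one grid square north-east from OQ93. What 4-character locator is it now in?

Longitude square 9; +1 → 10, wraps to 0, carry into field.
Longitude field O = 14; +1 → 15 = P.
Latitude square 3; +1 → 4.

PQ04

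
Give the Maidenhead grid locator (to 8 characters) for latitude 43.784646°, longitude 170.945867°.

RN53ls38

Shift to the Maidenhead origin (180°W, 90°S): lon 350.94587, lat 133.78465.
Field (20°×10°, letters A–R): lon ⌊350.94587/20⌋ = 17 → R; lat ⌊133.78465/10⌋ = 13 → N.
Square (2°×1°, digits 0–9): lon ⌊10.94587/2⌋ = 5; lat ⌊3.78465/1⌋ = 3.
Subsquare (5′×2.5′, letters a–x): lon ⌊0.94587/0.0833333⌋ = 11 → l; lat ⌊0.78465/0.0416667⌋ = 18 → s.
Extended square (30″×15″, digits 0–9): lon ⌊0.02920/0.00833333⌋ = 3; lat ⌊0.03465/0.00416667⌋ = 8.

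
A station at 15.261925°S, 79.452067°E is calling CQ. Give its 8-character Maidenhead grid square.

Shift to the Maidenhead origin (180°W, 90°S): lon 259.45207, lat 74.73807.
Field: 259.45207/20 → 12 → M, 74.73807/10 → 7 → H; chars MH.
Square: 19.45207/2 → 9, 4.73807/1 → 4; chars 94.
Subsquare: 1.45207/0.0833333 → 17 → r, 0.73807/0.0416667 → 17 → r; chars rr.
Extended square: 0.03540/0.00833333 → 4, 0.02974/0.00416667 → 7; chars 47.

MH94rr47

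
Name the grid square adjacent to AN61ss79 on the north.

AN61st70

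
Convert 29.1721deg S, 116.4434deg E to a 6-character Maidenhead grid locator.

OG80ft

Offset from 180°W / 90°S: lon 296.4434°, lat 60.8279°.
Field (20°×10°, letters A–R): 296.4434/20 → 14 → O, 60.8279/10 → 6 → G; chars OG.
Square (2°×1°, digits 0–9): 16.4434/2 → 8, 0.8279/1 → 0; chars 80.
Subsquare (5′×2.5′, letters a–x): 0.4434/0.0833333 → 5 → f, 0.8279/0.0416667 → 19 → t; chars ft.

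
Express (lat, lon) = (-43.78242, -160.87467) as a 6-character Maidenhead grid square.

AE96nf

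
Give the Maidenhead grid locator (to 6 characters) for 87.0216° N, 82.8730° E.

Add 180° to longitude and 90° to latitude: 262.8730, 177.0216.
Field: lon ⌊262.8730/20⌋ = 13 → N; lat ⌊177.0216/10⌋ = 17 → R.
Square: lon ⌊2.8730/2⌋ = 1; lat ⌊7.0216/1⌋ = 7.
Subsquare: lon ⌊0.8730/0.0833333⌋ = 10 → k; lat ⌊0.0216/0.0416667⌋ = 0 → a.

NR17ka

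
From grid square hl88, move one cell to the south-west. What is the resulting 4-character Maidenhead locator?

Longitude square 8; −1 → 7.
Latitude square 8; −1 → 7.

HL77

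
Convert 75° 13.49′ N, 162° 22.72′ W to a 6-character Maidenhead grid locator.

AQ85tf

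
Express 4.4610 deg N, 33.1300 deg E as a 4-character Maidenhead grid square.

Shift to the Maidenhead origin (180°W, 90°S): lon 213.13, lat 94.46.
Field (20°×10°, letters A–R): 213.13/20 → 10 → K, 94.46/10 → 9 → J; chars KJ.
Square (2°×1°, digits 0–9): 13.13/2 → 6, 4.46/1 → 4; chars 64.

KJ64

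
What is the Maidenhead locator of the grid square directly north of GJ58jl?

GJ58jm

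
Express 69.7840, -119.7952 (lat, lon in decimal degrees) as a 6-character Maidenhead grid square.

Add 180° to longitude and 90° to latitude: 60.2048, 159.7840.
Field: lon ⌊60.2048/20⌋ = 3 → D; lat ⌊159.7840/10⌋ = 15 → P.
Square: lon ⌊0.2048/2⌋ = 0; lat ⌊9.7840/1⌋ = 9.
Subsquare: lon ⌊0.2048/0.0833333⌋ = 2 → c; lat ⌊0.7840/0.0416667⌋ = 18 → s.

DP09cs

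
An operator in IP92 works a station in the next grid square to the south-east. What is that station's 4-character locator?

Longitude square 9; +1 → 10, wraps to 0, carry into field.
Longitude field I = 8; +1 → 9 = J.
Latitude square 2; −1 → 1.

JP01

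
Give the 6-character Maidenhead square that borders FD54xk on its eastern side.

FD64ak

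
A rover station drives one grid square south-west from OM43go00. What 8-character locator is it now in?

Longitude extended square 0; −1 → -1, wraps to 9, carry into subsquare.
Longitude subsquare g = 6; −1 → 5 = f.
Latitude extended square 0; −1 → -1, wraps to 9, carry into subsquare.
Latitude subsquare o = 14; −1 → 13 = n.

OM43fn99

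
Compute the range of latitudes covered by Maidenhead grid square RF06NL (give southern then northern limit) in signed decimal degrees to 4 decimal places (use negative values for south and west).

-33.5417, -33.5000

Field R=17, F=5: +17·20° lon, +5·10° lat → SW at lon 160°, lat -40°.
Square 0, 6: +0·2° lon, +6·1° lat → SW at lon 160°, lat -34°.
Subsquare n=13, l=11: +13·0.0833333° lon, +11·0.0416667° lat → SW at lon 161.083°, lat -33.5417°.
Cell spans 0.0833333° lon × 0.0416667° lat.
south -33.5417, north -33.5000.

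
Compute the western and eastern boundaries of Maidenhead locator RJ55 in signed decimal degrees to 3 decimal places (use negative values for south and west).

170.000, 172.000

Field R=17, J=9: +17·20° lon, +9·10° lat → SW at lon 160°, lat 0°.
Square 5, 5: +5·2° lon, +5·1° lat → SW at lon 170°, lat 5°.
Cell spans 2° lon × 1° lat.
west 170.000, east 172.000.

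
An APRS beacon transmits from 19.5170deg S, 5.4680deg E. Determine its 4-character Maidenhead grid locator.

Shift to the Maidenhead origin (180°W, 90°S): lon 185.47, lat 70.48.
Field: 185.47/20 → 9 → J, 70.48/10 → 7 → H; chars JH.
Square: 5.47/2 → 2, 0.48/1 → 0; chars 20.

JH20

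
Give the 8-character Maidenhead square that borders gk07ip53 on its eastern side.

GK07ip63

Longitude extended square 5; +1 → 6.
The latitude characters are unchanged.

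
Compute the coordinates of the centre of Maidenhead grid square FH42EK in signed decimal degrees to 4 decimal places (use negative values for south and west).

-17.5625, -71.6250

Field F=5, H=7: +5·20° lon, +7·10° lat → SW at lon -80°, lat -20°.
Square 4, 2: +4·2° lon, +2·1° lat → SW at lon -72°, lat -18°.
Subsquare e=4, k=10: +4·0.0833333° lon, +10·0.0416667° lat → SW at lon -71.6667°, lat -17.5833°.
Cell spans 0.0833333° lon × 0.0416667° lat. Centre is SW corner plus half of each.
latitude -17.5625, longitude -71.6250.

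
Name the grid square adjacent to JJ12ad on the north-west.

JJ02xe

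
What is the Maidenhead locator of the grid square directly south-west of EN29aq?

EN19xp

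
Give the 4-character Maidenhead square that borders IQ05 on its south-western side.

Longitude square 0; −1 → -1, wraps to 9, carry into field.
Longitude field I = 8; −1 → 7 = H.
Latitude square 5; −1 → 4.

HQ94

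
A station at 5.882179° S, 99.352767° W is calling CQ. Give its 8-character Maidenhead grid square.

Offset from 180°W / 90°S: lon 80.64723°, lat 84.11782°.
Field: lon ⌊80.64723/20⌋ = 4 → E; lat ⌊84.11782/10⌋ = 8 → I.
Square: lon ⌊0.64723/2⌋ = 0; lat ⌊4.11782/1⌋ = 4.
Subsquare: lon ⌊0.64723/0.0833333⌋ = 7 → h; lat ⌊0.11782/0.0416667⌋ = 2 → c.
Extended square: lon ⌊0.06390/0.00833333⌋ = 7; lat ⌊0.03449/0.00416667⌋ = 8.

EI04hc78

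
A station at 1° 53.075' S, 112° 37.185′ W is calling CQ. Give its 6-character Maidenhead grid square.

DI38qc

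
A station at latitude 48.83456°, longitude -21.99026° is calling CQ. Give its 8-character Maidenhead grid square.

HN98au10

Shift to the Maidenhead origin (180°W, 90°S): lon 158.00974, lat 138.83456.
Field (20°×10°, letters A–R): lon ⌊158.00974/20⌋ = 7 → H; lat ⌊138.83456/10⌋ = 13 → N.
Square (2°×1°, digits 0–9): lon ⌊18.00974/2⌋ = 9; lat ⌊8.83456/1⌋ = 8.
Subsquare (5′×2.5′, letters a–x): lon ⌊0.00974/0.0833333⌋ = 0 → a; lat ⌊0.83456/0.0416667⌋ = 20 → u.
Extended square (30″×15″, digits 0–9): lon ⌊0.00974/0.00833333⌋ = 1; lat ⌊0.00123/0.00416667⌋ = 0.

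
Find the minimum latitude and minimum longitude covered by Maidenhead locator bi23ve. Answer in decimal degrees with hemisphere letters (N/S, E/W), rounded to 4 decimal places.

6.8333° S, 154.2500° W

Field B=1, I=8: +1·20° lon, +8·10° lat → SW at lon -160°, lat -10°.
Square 2, 3: +2·2° lon, +3·1° lat → SW at lon -156°, lat -7°.
Subsquare v=21, e=4: +21·0.0833333° lon, +4·0.0416667° lat → SW at lon -154.25°, lat -6.83333°.
latitude 6.8333° S, longitude 154.2500° W.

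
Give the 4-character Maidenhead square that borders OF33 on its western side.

Longitude square 3; −1 → 2.
The latitude characters are unchanged.

OF23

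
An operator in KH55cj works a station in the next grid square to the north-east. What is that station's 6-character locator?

Longitude subsquare c = 2; +1 → 3 = d.
Latitude subsquare j = 9; +1 → 10 = k.

KH55dk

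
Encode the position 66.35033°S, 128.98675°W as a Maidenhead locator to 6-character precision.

CC53mp

Add 180° to longitude and 90° to latitude: 51.0132, 23.6497.
Field: 51.0132/20 → 2 → C, 23.6497/10 → 2 → C; chars CC.
Square: 11.0132/2 → 5, 3.6497/1 → 3; chars 53.
Subsquare: 1.0132/0.0833333 → 12 → m, 0.6497/0.0416667 → 15 → p; chars mp.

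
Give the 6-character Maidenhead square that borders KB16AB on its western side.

KB06xb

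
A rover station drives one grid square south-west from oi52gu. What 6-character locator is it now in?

OI52ft

Longitude subsquare g = 6; −1 → 5 = f.
Latitude subsquare u = 20; −1 → 19 = t.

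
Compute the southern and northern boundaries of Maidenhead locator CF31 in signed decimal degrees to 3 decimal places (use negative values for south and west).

-39.000, -38.000

Field C=2, F=5: +2·20° lon, +5·10° lat → SW at lon -140°, lat -40°.
Square 3, 1: +3·2° lon, +1·1° lat → SW at lon -134°, lat -39°.
Cell spans 2° lon × 1° lat.
south -39.000, north -38.000.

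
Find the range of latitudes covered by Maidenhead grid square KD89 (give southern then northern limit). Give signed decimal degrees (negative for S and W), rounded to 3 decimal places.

Field K=10, D=3: +10·20° lon, +3·10° lat → SW at lon 20°, lat -60°.
Square 8, 9: +8·2° lon, +9·1° lat → SW at lon 36°, lat -51°.
Cell spans 2° lon × 1° lat.
south -51.000, north -50.000.

-51.000, -50.000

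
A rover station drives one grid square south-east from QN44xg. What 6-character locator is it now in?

Longitude subsquare x = 23; +1 → 24, wraps to 0 = a, carry into square.
Longitude square 4; +1 → 5.
Latitude subsquare g = 6; −1 → 5 = f.

QN54af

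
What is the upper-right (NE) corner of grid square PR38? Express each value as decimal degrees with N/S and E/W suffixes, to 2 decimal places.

89.00° N, 128.00° E

Field P=15, R=17: +15·20° lon, +17·10° lat → SW at lon 120°, lat 80°.
Square 3, 8: +3·2° lon, +8·1° lat → SW at lon 126°, lat 88°.
Cell spans 2° lon × 1° lat. NE corner is SW corner plus one full cell.
latitude 89.00° N, longitude 128.00° E.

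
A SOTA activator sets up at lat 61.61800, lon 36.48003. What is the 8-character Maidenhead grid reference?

KP81fo78

Offset from 180°W / 90°S: lon 216.48003°, lat 151.61800°.
Field (20°×10°, letters A–R): lon ⌊216.48003/20⌋ = 10 → K; lat ⌊151.61800/10⌋ = 15 → P.
Square (2°×1°, digits 0–9): lon ⌊16.48003/2⌋ = 8; lat ⌊1.61800/1⌋ = 1.
Subsquare (5′×2.5′, letters a–x): lon ⌊0.48003/0.0833333⌋ = 5 → f; lat ⌊0.61800/0.0416667⌋ = 14 → o.
Extended square (30″×15″, digits 0–9): lon ⌊0.06336/0.00833333⌋ = 7; lat ⌊0.03467/0.00416667⌋ = 8.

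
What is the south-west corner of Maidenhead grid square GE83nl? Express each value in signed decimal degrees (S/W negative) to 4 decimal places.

-46.5417, -42.9167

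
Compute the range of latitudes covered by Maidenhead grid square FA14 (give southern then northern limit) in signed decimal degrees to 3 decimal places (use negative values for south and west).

-86.000, -85.000

Field F=5, A=0: +5·20° lon, +0·10° lat → SW at lon -80°, lat -90°.
Square 1, 4: +1·2° lon, +4·1° lat → SW at lon -78°, lat -86°.
Cell spans 2° lon × 1° lat.
south -86.000, north -85.000.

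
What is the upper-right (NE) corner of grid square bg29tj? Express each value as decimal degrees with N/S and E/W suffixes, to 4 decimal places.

20.5833° S, 154.3333° W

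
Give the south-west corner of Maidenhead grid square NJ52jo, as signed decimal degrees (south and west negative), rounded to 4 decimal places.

2.5833, 90.7500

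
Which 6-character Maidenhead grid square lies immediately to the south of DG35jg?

Latitude subsquare g = 6; −1 → 5 = f.
The longitude characters are unchanged.

DG35jf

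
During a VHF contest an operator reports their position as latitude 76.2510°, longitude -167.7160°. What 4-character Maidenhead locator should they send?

Shift to the Maidenhead origin (180°W, 90°S): lon 12.28, lat 166.25.
Field: lon ⌊12.28/20⌋ = 0 → A; lat ⌊166.25/10⌋ = 16 → Q.
Square: lon ⌊12.28/2⌋ = 6; lat ⌊6.25/1⌋ = 6.

AQ66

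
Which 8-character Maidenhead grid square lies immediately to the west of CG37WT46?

CG37wt36

Longitude extended square 4; −1 → 3.
The latitude characters are unchanged.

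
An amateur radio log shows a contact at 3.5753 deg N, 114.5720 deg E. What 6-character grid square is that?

OJ73gn

Add 180° to longitude and 90° to latitude: 294.5720, 93.5753.
Field (20°×10°, letters A–R): lon ⌊294.5720/20⌋ = 14 → O; lat ⌊93.5753/10⌋ = 9 → J.
Square (2°×1°, digits 0–9): lon ⌊14.5720/2⌋ = 7; lat ⌊3.5753/1⌋ = 3.
Subsquare (5′×2.5′, letters a–x): lon ⌊0.5720/0.0833333⌋ = 6 → g; lat ⌊0.5753/0.0416667⌋ = 13 → n.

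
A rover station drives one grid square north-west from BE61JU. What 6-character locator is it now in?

BE61iv

Longitude subsquare j = 9; −1 → 8 = i.
Latitude subsquare u = 20; +1 → 21 = v.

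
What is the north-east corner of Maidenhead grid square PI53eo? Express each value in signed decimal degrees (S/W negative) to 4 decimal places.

-6.3750, 130.4167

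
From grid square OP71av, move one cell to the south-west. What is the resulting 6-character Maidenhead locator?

OP61xu

Longitude subsquare a = 0; −1 → -1, wraps to 23 = x, carry into square.
Longitude square 7; −1 → 6.
Latitude subsquare v = 21; −1 → 20 = u.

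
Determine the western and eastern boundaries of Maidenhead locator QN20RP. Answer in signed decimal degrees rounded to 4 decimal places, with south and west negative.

Field Q=16, N=13: +16·20° lon, +13·10° lat → SW at lon 140°, lat 40°.
Square 2, 0: +2·2° lon, +0·1° lat → SW at lon 144°, lat 40°.
Subsquare r=17, p=15: +17·0.0833333° lon, +15·0.0416667° lat → SW at lon 145.417°, lat 40.625°.
Cell spans 0.0833333° lon × 0.0416667° lat.
west 145.4167, east 145.5000.

145.4167, 145.5000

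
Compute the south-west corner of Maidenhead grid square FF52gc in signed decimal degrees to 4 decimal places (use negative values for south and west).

-37.9167, -69.5000

Field F=5, F=5: +5·20° lon, +5·10° lat → SW at lon -80°, lat -40°.
Square 5, 2: +5·2° lon, +2·1° lat → SW at lon -70°, lat -38°.
Subsquare g=6, c=2: +6·0.0833333° lon, +2·0.0416667° lat → SW at lon -69.5°, lat -37.9167°.
latitude -37.9167, longitude -69.5000.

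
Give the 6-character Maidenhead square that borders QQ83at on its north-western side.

Longitude subsquare a = 0; −1 → -1, wraps to 23 = x, carry into square.
Longitude square 8; −1 → 7.
Latitude subsquare t = 19; +1 → 20 = u.

QQ73xu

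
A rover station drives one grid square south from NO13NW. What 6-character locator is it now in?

NO13nv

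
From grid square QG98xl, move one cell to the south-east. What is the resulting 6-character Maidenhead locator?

RG08ak

Longitude subsquare x = 23; +1 → 24, wraps to 0 = a, carry into square.
Longitude square 9; +1 → 10, wraps to 0, carry into field.
Longitude field Q = 16; +1 → 17 = R.
Latitude subsquare l = 11; −1 → 10 = k.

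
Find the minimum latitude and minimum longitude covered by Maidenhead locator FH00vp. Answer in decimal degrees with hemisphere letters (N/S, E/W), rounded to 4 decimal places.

19.3750° S, 78.2500° W

Field F=5, H=7: +5·20° lon, +7·10° lat → SW at lon -80°, lat -20°.
Square 0, 0: +0·2° lon, +0·1° lat → SW at lon -80°, lat -20°.
Subsquare v=21, p=15: +21·0.0833333° lon, +15·0.0416667° lat → SW at lon -78.25°, lat -19.375°.
latitude 19.3750° S, longitude 78.2500° W.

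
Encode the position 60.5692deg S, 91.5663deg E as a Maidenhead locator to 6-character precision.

NC59sk

Shift to the Maidenhead origin (180°W, 90°S): lon 271.5663, lat 29.4308.
Field: lon ⌊271.5663/20⌋ = 13 → N; lat ⌊29.4308/10⌋ = 2 → C.
Square: lon ⌊11.5663/2⌋ = 5; lat ⌊9.4308/1⌋ = 9.
Subsquare: lon ⌊1.5663/0.0833333⌋ = 18 → s; lat ⌊0.4308/0.0416667⌋ = 10 → k.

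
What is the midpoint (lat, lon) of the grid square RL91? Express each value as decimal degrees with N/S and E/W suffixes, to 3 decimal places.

Field R=17, L=11: +17·20° lon, +11·10° lat → SW at lon 160°, lat 20°.
Square 9, 1: +9·2° lon, +1·1° lat → SW at lon 178°, lat 21°.
Cell spans 2° lon × 1° lat. Centre is SW corner plus half of each.
latitude 21.500° N, longitude 179.000° E.

21.500° N, 179.000° E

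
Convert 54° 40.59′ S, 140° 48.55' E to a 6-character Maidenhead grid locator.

Offset from 180°W / 90°S: lon 320.8092°, lat 35.3235°.
Field (20°×10°, letters A–R): 320.8092/20 → 16 → Q, 35.3235/10 → 3 → D; chars QD.
Square (2°×1°, digits 0–9): 0.8092/2 → 0, 5.3235/1 → 5; chars 05.
Subsquare (5′×2.5′, letters a–x): 0.8092/0.0833333 → 9 → j, 0.3235/0.0416667 → 7 → h; chars jh.

QD05jh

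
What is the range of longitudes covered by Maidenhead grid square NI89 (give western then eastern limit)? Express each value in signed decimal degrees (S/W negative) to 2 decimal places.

96.00, 98.00

Field N=13, I=8: +13·20° lon, +8·10° lat → SW at lon 80°, lat -10°.
Square 8, 9: +8·2° lon, +9·1° lat → SW at lon 96°, lat -1°.
Cell spans 2° lon × 1° lat.
west 96.00, east 98.00.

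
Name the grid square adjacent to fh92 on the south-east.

GH01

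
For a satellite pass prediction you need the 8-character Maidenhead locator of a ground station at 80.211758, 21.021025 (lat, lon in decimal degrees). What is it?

KR00mf20

Offset from 180°W / 90°S: lon 201.02103°, lat 170.21176°.
Field: lon ⌊201.02103/20⌋ = 10 → K; lat ⌊170.21176/10⌋ = 17 → R.
Square: lon ⌊1.02103/2⌋ = 0; lat ⌊0.21176/1⌋ = 0.
Subsquare: lon ⌊1.02103/0.0833333⌋ = 12 → m; lat ⌊0.21176/0.0416667⌋ = 5 → f.
Extended square: lon ⌊0.02103/0.00833333⌋ = 2; lat ⌊0.00342/0.00416667⌋ = 0.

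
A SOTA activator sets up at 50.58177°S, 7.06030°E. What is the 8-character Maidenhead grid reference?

JD39mk70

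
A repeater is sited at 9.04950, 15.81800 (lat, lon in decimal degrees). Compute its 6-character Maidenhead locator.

JJ79vb

Add 180° to longitude and 90° to latitude: 195.8180, 99.0495.
Field: lon ⌊195.8180/20⌋ = 9 → J; lat ⌊99.0495/10⌋ = 9 → J.
Square: lon ⌊15.8180/2⌋ = 7; lat ⌊9.0495/1⌋ = 9.
Subsquare: lon ⌊1.8180/0.0833333⌋ = 21 → v; lat ⌊0.0495/0.0416667⌋ = 1 → b.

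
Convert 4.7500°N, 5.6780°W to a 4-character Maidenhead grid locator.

Shift to the Maidenhead origin (180°W, 90°S): lon 174.32, lat 94.75.
Field: lon ⌊174.32/20⌋ = 8 → I; lat ⌊94.75/10⌋ = 9 → J.
Square: lon ⌊14.32/2⌋ = 7; lat ⌊4.75/1⌋ = 4.

IJ74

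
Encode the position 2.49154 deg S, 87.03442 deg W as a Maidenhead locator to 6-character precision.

Offset from 180°W / 90°S: lon 92.9656°, lat 87.5085°.
Field: lon ⌊92.9656/20⌋ = 4 → E; lat ⌊87.5085/10⌋ = 8 → I.
Square: lon ⌊12.9656/2⌋ = 6; lat ⌊7.5085/1⌋ = 7.
Subsquare: lon ⌊0.9656/0.0833333⌋ = 11 → l; lat ⌊0.5085/0.0416667⌋ = 12 → m.

EI67lm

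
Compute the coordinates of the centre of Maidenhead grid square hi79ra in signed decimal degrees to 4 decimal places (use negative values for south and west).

Field H=7, I=8: +7·20° lon, +8·10° lat → SW at lon -40°, lat -10°.
Square 7, 9: +7·2° lon, +9·1° lat → SW at lon -26°, lat -1°.
Subsquare r=17, a=0: +17·0.0833333° lon, +0·0.0416667° lat → SW at lon -24.5833°, lat -1°.
Cell spans 0.0833333° lon × 0.0416667° lat. Centre is SW corner plus half of each.
latitude -0.9792, longitude -24.5417.

-0.9792, -24.5417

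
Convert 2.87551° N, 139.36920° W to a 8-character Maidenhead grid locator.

Shift to the Maidenhead origin (180°W, 90°S): lon 40.63080, lat 92.87551.
Field (20°×10°, letters A–R): 40.63080/20 → 2 → C, 92.87551/10 → 9 → J; chars CJ.
Square (2°×1°, digits 0–9): 0.63080/2 → 0, 2.87551/1 → 2; chars 02.
Subsquare (5′×2.5′, letters a–x): 0.63080/0.0833333 → 7 → h, 0.87551/0.0416667 → 21 → v; chars hv.
Extended square (30″×15″, digits 0–9): 0.04747/0.00833333 → 5, 0.00051/0.00416667 → 0; chars 50.

CJ02hv50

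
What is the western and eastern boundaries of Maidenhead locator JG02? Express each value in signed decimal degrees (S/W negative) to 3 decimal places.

Field J=9, G=6: +9·20° lon, +6·10° lat → SW at lon 0°, lat -30°.
Square 0, 2: +0·2° lon, +2·1° lat → SW at lon 0°, lat -28°.
Cell spans 2° lon × 1° lat.
west 0.000, east 2.000.

0.000, 2.000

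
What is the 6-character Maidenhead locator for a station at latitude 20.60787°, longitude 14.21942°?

JL70co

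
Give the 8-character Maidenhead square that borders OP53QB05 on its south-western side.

OP53pb94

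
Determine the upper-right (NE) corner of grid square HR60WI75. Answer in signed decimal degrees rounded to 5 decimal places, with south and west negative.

Field H=7, R=17: +7·20° lon, +17·10° lat → SW at lon -40°, lat 80°.
Square 6, 0: +6·2° lon, +0·1° lat → SW at lon -28°, lat 80°.
Subsquare w=22, i=8: +22·0.0833333° lon, +8·0.0416667° lat → SW at lon -26.1667°, lat 80.3333°.
Extended square 7, 5: +7·0.00833333° lon, +5·0.00416667° lat → SW at lon -26.1083°, lat 80.3542°.
Cell spans 0.00833333° lon × 0.00416667° lat. NE corner is SW corner plus one full cell.
latitude 80.35833, longitude -26.10000.

80.35833, -26.10000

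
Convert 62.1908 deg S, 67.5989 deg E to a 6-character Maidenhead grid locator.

Shift to the Maidenhead origin (180°W, 90°S): lon 247.5989, lat 27.8092.
Field (20°×10°, letters A–R): lon ⌊247.5989/20⌋ = 12 → M; lat ⌊27.8092/10⌋ = 2 → C.
Square (2°×1°, digits 0–9): lon ⌊7.5989/2⌋ = 3; lat ⌊7.8092/1⌋ = 7.
Subsquare (5′×2.5′, letters a–x): lon ⌊1.5989/0.0833333⌋ = 19 → t; lat ⌊0.8092/0.0416667⌋ = 19 → t.

MC37tt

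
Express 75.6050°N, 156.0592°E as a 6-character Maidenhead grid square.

Offset from 180°W / 90°S: lon 336.0592°, lat 165.6050°.
Field: 336.0592/20 → 16 → Q, 165.6050/10 → 16 → Q; chars QQ.
Square: 16.0592/2 → 8, 5.6050/1 → 5; chars 85.
Subsquare: 0.0592/0.0833333 → 0 → a, 0.6050/0.0416667 → 14 → o; chars ao.

QQ85ao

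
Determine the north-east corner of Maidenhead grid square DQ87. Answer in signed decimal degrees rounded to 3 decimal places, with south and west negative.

78.000, -102.000

Field D=3, Q=16: +3·20° lon, +16·10° lat → SW at lon -120°, lat 70°.
Square 8, 7: +8·2° lon, +7·1° lat → SW at lon -104°, lat 77°.
Cell spans 2° lon × 1° lat. NE corner is SW corner plus one full cell.
latitude 78.000, longitude -102.000.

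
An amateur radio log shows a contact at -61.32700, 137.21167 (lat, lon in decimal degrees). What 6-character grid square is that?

Add 180° to longitude and 90° to latitude: 317.2117, 28.6730.
Field: 317.2117/20 → 15 → P, 28.6730/10 → 2 → C; chars PC.
Square: 17.2117/2 → 8, 8.6730/1 → 8; chars 88.
Subsquare: 1.2117/0.0833333 → 14 → o, 0.6730/0.0416667 → 16 → q; chars oq.

PC88oq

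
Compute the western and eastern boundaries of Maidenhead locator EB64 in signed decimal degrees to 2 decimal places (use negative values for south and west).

-88.00, -86.00

Field E=4, B=1: +4·20° lon, +1·10° lat → SW at lon -100°, lat -80°.
Square 6, 4: +6·2° lon, +4·1° lat → SW at lon -88°, lat -76°.
Cell spans 2° lon × 1° lat.
west -88.00, east -86.00.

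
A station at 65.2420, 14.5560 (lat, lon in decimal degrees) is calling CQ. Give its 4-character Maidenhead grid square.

JP75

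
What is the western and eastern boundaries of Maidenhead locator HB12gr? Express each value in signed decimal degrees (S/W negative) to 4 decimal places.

-37.5000, -37.4167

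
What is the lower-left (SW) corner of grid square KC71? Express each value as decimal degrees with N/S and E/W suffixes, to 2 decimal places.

Field K=10, C=2: +10·20° lon, +2·10° lat → SW at lon 20°, lat -70°.
Square 7, 1: +7·2° lon, +1·1° lat → SW at lon 34°, lat -69°.
latitude 69.00° S, longitude 34.00° E.

69.00° S, 34.00° E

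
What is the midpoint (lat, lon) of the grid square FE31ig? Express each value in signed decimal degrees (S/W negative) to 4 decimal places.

Field F=5, E=4: +5·20° lon, +4·10° lat → SW at lon -80°, lat -50°.
Square 3, 1: +3·2° lon, +1·1° lat → SW at lon -74°, lat -49°.
Subsquare i=8, g=6: +8·0.0833333° lon, +6·0.0416667° lat → SW at lon -73.3333°, lat -48.75°.
Cell spans 0.0833333° lon × 0.0416667° lat. Centre is SW corner plus half of each.
latitude -48.7292, longitude -73.2917.

-48.7292, -73.2917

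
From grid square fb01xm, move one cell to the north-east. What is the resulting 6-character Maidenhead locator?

FB11an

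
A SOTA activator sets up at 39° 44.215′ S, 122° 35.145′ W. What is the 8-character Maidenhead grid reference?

Shift to the Maidenhead origin (180°W, 90°S): lon 57.41425, lat 50.26308.
Field (20°×10°, letters A–R): 57.41425/20 → 2 → C, 50.26308/10 → 5 → F; chars CF.
Square (2°×1°, digits 0–9): 17.41425/2 → 8, 0.26308/1 → 0; chars 80.
Subsquare (5′×2.5′, letters a–x): 1.41425/0.0833333 → 16 → q, 0.26308/0.0416667 → 6 → g; chars qg.
Extended square (30″×15″, digits 0–9): 0.08092/0.00833333 → 9, 0.01308/0.00416667 → 3; chars 93.

CF80qg93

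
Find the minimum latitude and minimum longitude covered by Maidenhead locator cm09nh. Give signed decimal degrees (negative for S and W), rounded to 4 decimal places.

Field C=2, M=12: +2·20° lon, +12·10° lat → SW at lon -140°, lat 30°.
Square 0, 9: +0·2° lon, +9·1° lat → SW at lon -140°, lat 39°.
Subsquare n=13, h=7: +13·0.0833333° lon, +7·0.0416667° lat → SW at lon -138.917°, lat 39.2917°.
latitude 39.2917, longitude -138.9167.

39.2917, -138.9167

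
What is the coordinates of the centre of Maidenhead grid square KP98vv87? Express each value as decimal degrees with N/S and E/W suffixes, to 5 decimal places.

68.90625° N, 39.82083° E

Field K=10, P=15: +10·20° lon, +15·10° lat → SW at lon 20°, lat 60°.
Square 9, 8: +9·2° lon, +8·1° lat → SW at lon 38°, lat 68°.
Subsquare v=21, v=21: +21·0.0833333° lon, +21·0.0416667° lat → SW at lon 39.75°, lat 68.875°.
Extended square 8, 7: +8·0.00833333° lon, +7·0.00416667° lat → SW at lon 39.8167°, lat 68.9042°.
Cell spans 0.00833333° lon × 0.00416667° lat. Centre is SW corner plus half of each.
latitude 68.90625° N, longitude 39.82083° E.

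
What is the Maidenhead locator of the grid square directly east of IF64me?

IF64ne

Longitude subsquare m = 12; +1 → 13 = n.
The latitude characters are unchanged.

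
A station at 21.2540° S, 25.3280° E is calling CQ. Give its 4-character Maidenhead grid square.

Shift to the Maidenhead origin (180°W, 90°S): lon 205.33, lat 68.75.
Field: 205.33/20 → 10 → K, 68.75/10 → 6 → G; chars KG.
Square: 5.33/2 → 2, 8.75/1 → 8; chars 28.

KG28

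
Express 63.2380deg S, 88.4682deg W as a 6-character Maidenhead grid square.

EC56ss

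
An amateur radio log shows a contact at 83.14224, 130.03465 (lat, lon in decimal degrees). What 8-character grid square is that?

Offset from 180°W / 90°S: lon 310.03465°, lat 173.14224°.
Field: 310.03465/20 → 15 → P, 173.14224/10 → 17 → R; chars PR.
Square: 10.03465/2 → 5, 3.14224/1 → 3; chars 53.
Subsquare: 0.03465/0.0833333 → 0 → a, 0.14224/0.0416667 → 3 → d; chars ad.
Extended square: 0.03465/0.00833333 → 4, 0.01724/0.00416667 → 4; chars 44.

PR53ad44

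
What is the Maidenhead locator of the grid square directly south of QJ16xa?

QJ15xx

Latitude subsquare a = 0; −1 → -1, wraps to 23 = x, carry into square.
Latitude square 6; −1 → 5.
The longitude characters are unchanged.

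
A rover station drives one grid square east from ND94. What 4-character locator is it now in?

OD04

Longitude square 9; +1 → 10, wraps to 0, carry into field.
Longitude field N = 13; +1 → 14 = O.
The latitude characters are unchanged.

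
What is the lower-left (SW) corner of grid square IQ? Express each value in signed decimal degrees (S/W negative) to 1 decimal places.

70.0, -20.0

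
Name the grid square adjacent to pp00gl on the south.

Latitude subsquare l = 11; −1 → 10 = k.
The longitude characters are unchanged.

PP00gk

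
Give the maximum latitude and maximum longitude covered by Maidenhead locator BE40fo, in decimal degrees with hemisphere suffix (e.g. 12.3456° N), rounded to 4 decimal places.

Field B=1, E=4: +1·20° lon, +4·10° lat → SW at lon -160°, lat -50°.
Square 4, 0: +4·2° lon, +0·1° lat → SW at lon -152°, lat -50°.
Subsquare f=5, o=14: +5·0.0833333° lon, +14·0.0416667° lat → SW at lon -151.583°, lat -49.4167°.
Cell spans 0.0833333° lon × 0.0416667° lat. NE corner is SW corner plus one full cell.
latitude 49.3750° S, longitude 151.5000° W.

49.3750° S, 151.5000° W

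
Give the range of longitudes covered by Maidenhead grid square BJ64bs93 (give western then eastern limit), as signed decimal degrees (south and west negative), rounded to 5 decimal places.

Field B=1, J=9: +1·20° lon, +9·10° lat → SW at lon -160°, lat 0°.
Square 6, 4: +6·2° lon, +4·1° lat → SW at lon -148°, lat 4°.
Subsquare b=1, s=18: +1·0.0833333° lon, +18·0.0416667° lat → SW at lon -147.917°, lat 4.75°.
Extended square 9, 3: +9·0.00833333° lon, +3·0.00416667° lat → SW at lon -147.842°, lat 4.7625°.
Cell spans 0.00833333° lon × 0.00416667° lat.
west -147.84167, east -147.83333.

-147.84167, -147.83333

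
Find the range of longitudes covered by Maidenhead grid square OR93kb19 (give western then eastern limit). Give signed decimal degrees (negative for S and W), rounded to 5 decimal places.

118.84167, 118.85000

Field O=14, R=17: +14·20° lon, +17·10° lat → SW at lon 100°, lat 80°.
Square 9, 3: +9·2° lon, +3·1° lat → SW at lon 118°, lat 83°.
Subsquare k=10, b=1: +10·0.0833333° lon, +1·0.0416667° lat → SW at lon 118.833°, lat 83.0417°.
Extended square 1, 9: +1·0.00833333° lon, +9·0.00416667° lat → SW at lon 118.842°, lat 83.0792°.
Cell spans 0.00833333° lon × 0.00416667° lat.
west 118.84167, east 118.85000.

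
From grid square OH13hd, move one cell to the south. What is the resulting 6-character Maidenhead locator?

OH13hc

Latitude subsquare d = 3; −1 → 2 = c.
The longitude characters are unchanged.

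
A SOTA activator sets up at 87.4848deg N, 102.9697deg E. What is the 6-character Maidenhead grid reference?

OR17ll

Offset from 180°W / 90°S: lon 282.9697°, lat 177.4848°.
Field (20°×10°, letters A–R): lon ⌊282.9697/20⌋ = 14 → O; lat ⌊177.4848/10⌋ = 17 → R.
Square (2°×1°, digits 0–9): lon ⌊2.9697/2⌋ = 1; lat ⌊7.4848/1⌋ = 7.
Subsquare (5′×2.5′, letters a–x): lon ⌊0.9697/0.0833333⌋ = 11 → l; lat ⌊0.4848/0.0416667⌋ = 11 → l.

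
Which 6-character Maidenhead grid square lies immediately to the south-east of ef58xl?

Longitude subsquare x = 23; +1 → 24, wraps to 0 = a, carry into square.
Longitude square 5; +1 → 6.
Latitude subsquare l = 11; −1 → 10 = k.

EF68ak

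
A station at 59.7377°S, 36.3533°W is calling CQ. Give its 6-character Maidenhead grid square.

Shift to the Maidenhead origin (180°W, 90°S): lon 143.6467, lat 30.2623.
Field (20°×10°, letters A–R): lon ⌊143.6467/20⌋ = 7 → H; lat ⌊30.2623/10⌋ = 3 → D.
Square (2°×1°, digits 0–9): lon ⌊3.6467/2⌋ = 1; lat ⌊0.2623/1⌋ = 0.
Subsquare (5′×2.5′, letters a–x): lon ⌊1.6467/0.0833333⌋ = 19 → t; lat ⌊0.2623/0.0416667⌋ = 6 → g.

HD10tg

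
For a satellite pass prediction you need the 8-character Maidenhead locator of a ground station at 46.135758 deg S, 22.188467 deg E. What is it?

Add 180° to longitude and 90° to latitude: 202.18847, 43.86424.
Field (20°×10°, letters A–R): lon ⌊202.18847/20⌋ = 10 → K; lat ⌊43.86424/10⌋ = 4 → E.
Square (2°×1°, digits 0–9): lon ⌊2.18847/2⌋ = 1; lat ⌊3.86424/1⌋ = 3.
Subsquare (5′×2.5′, letters a–x): lon ⌊0.18847/0.0833333⌋ = 2 → c; lat ⌊0.86424/0.0416667⌋ = 20 → u.
Extended square (30″×15″, digits 0–9): lon ⌊0.02180/0.00833333⌋ = 2; lat ⌊0.03091/0.00416667⌋ = 7.

KE13cu27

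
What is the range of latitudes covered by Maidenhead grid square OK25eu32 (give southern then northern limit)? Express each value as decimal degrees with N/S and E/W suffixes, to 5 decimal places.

Field O=14, K=10: +14·20° lon, +10·10° lat → SW at lon 100°, lat 10°.
Square 2, 5: +2·2° lon, +5·1° lat → SW at lon 104°, lat 15°.
Subsquare e=4, u=20: +4·0.0833333° lon, +20·0.0416667° lat → SW at lon 104.333°, lat 15.8333°.
Extended square 3, 2: +3·0.00833333° lon, +2·0.00416667° lat → SW at lon 104.358°, lat 15.8417°.
Cell spans 0.00833333° lon × 0.00416667° lat.
south 15.84167° N, north 15.84583° N.

15.84167° N, 15.84583° N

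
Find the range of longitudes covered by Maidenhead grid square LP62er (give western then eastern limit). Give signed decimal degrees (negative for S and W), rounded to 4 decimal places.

52.3333, 52.4167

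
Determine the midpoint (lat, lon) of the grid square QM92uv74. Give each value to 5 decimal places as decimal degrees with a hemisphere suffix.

Field Q=16, M=12: +16·20° lon, +12·10° lat → SW at lon 140°, lat 30°.
Square 9, 2: +9·2° lon, +2·1° lat → SW at lon 158°, lat 32°.
Subsquare u=20, v=21: +20·0.0833333° lon, +21·0.0416667° lat → SW at lon 159.667°, lat 32.875°.
Extended square 7, 4: +7·0.00833333° lon, +4·0.00416667° lat → SW at lon 159.725°, lat 32.8917°.
Cell spans 0.00833333° lon × 0.00416667° lat. Centre is SW corner plus half of each.
latitude 32.89375° N, longitude 159.72917° E.

32.89375° N, 159.72917° E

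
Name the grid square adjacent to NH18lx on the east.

Longitude subsquare l = 11; +1 → 12 = m.
The latitude characters are unchanged.

NH18mx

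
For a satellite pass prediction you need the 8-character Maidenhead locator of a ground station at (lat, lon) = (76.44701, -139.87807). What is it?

Shift to the Maidenhead origin (180°W, 90°S): lon 40.12193, lat 166.44701.
Field: 40.12193/20 → 2 → C, 166.44701/10 → 16 → Q; chars CQ.
Square: 0.12193/2 → 0, 6.44701/1 → 6; chars 06.
Subsquare: 0.12193/0.0833333 → 1 → b, 0.44701/0.0416667 → 10 → k; chars bk.
Extended square: 0.03860/0.00833333 → 4, 0.03034/0.00416667 → 7; chars 47.

CQ06bk47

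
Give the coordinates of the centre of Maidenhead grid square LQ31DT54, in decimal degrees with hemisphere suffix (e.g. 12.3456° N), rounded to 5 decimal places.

71.81042° N, 46.29583° E

Field L=11, Q=16: +11·20° lon, +16·10° lat → SW at lon 40°, lat 70°.
Square 3, 1: +3·2° lon, +1·1° lat → SW at lon 46°, lat 71°.
Subsquare d=3, t=19: +3·0.0833333° lon, +19·0.0416667° lat → SW at lon 46.25°, lat 71.7917°.
Extended square 5, 4: +5·0.00833333° lon, +4·0.00416667° lat → SW at lon 46.2917°, lat 71.8083°.
Cell spans 0.00833333° lon × 0.00416667° lat. Centre is SW corner plus half of each.
latitude 71.81042° N, longitude 46.29583° E.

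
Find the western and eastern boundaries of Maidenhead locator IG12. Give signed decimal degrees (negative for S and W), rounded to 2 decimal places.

-18.00, -16.00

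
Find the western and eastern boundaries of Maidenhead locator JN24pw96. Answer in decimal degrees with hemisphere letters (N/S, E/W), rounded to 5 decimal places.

Field J=9, N=13: +9·20° lon, +13·10° lat → SW at lon 0°, lat 40°.
Square 2, 4: +2·2° lon, +4·1° lat → SW at lon 4°, lat 44°.
Subsquare p=15, w=22: +15·0.0833333° lon, +22·0.0416667° lat → SW at lon 5.25°, lat 44.9167°.
Extended square 9, 6: +9·0.00833333° lon, +6·0.00416667° lat → SW at lon 5.325°, lat 44.9417°.
Cell spans 0.00833333° lon × 0.00416667° lat.
west 5.32500° E, east 5.33333° E.

5.32500° E, 5.33333° E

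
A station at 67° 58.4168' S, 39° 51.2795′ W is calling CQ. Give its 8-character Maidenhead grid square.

HC02ba76

Offset from 180°W / 90°S: lon 140.14534°, lat 22.02639°.
Field: lon ⌊140.14534/20⌋ = 7 → H; lat ⌊22.02639/10⌋ = 2 → C.
Square: lon ⌊0.14534/2⌋ = 0; lat ⌊2.02639/1⌋ = 2.
Subsquare: lon ⌊0.14534/0.0833333⌋ = 1 → b; lat ⌊0.02639/0.0416667⌋ = 0 → a.
Extended square: lon ⌊0.06201/0.00833333⌋ = 7; lat ⌊0.02639/0.00416667⌋ = 6.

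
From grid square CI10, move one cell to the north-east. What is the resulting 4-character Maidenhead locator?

Longitude square 1; +1 → 2.
Latitude square 0; +1 → 1.

CI21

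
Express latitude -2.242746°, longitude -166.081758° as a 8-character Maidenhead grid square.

Shift to the Maidenhead origin (180°W, 90°S): lon 13.91824, lat 87.75725.
Field (20°×10°, letters A–R): lon ⌊13.91824/20⌋ = 0 → A; lat ⌊87.75725/10⌋ = 8 → I.
Square (2°×1°, digits 0–9): lon ⌊13.91824/2⌋ = 6; lat ⌊7.75725/1⌋ = 7.
Subsquare (5′×2.5′, letters a–x): lon ⌊1.91824/0.0833333⌋ = 23 → x; lat ⌊0.75725/0.0416667⌋ = 18 → s.
Extended square (30″×15″, digits 0–9): lon ⌊0.00158/0.00833333⌋ = 0; lat ⌊0.00725/0.00416667⌋ = 1.

AI67xs01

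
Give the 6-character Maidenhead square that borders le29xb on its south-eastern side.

LE39aa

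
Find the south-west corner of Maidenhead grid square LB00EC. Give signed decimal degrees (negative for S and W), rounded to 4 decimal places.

-79.9167, 40.3333

Field L=11, B=1: +11·20° lon, +1·10° lat → SW at lon 40°, lat -80°.
Square 0, 0: +0·2° lon, +0·1° lat → SW at lon 40°, lat -80°.
Subsquare e=4, c=2: +4·0.0833333° lon, +2·0.0416667° lat → SW at lon 40.3333°, lat -79.9167°.
latitude -79.9167, longitude 40.3333.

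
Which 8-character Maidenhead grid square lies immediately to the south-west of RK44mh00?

RK44lg99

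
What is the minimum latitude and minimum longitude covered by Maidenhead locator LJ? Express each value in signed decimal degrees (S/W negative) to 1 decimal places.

0.0, 40.0

Field L=11, J=9: +11·20° lon, +9·10° lat → SW at lon 40°, lat 0°.
latitude 0.0, longitude 40.0.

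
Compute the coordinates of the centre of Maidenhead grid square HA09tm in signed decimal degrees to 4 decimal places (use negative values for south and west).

-80.4792, -38.3750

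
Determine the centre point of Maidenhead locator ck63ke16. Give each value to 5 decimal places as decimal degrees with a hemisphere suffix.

Field C=2, K=10: +2·20° lon, +10·10° lat → SW at lon -140°, lat 10°.
Square 6, 3: +6·2° lon, +3·1° lat → SW at lon -128°, lat 13°.
Subsquare k=10, e=4: +10·0.0833333° lon, +4·0.0416667° lat → SW at lon -127.167°, lat 13.1667°.
Extended square 1, 6: +1·0.00833333° lon, +6·0.00416667° lat → SW at lon -127.158°, lat 13.1917°.
Cell spans 0.00833333° lon × 0.00416667° lat. Centre is SW corner plus half of each.
latitude 13.19375° N, longitude 127.15417° W.

13.19375° N, 127.15417° W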